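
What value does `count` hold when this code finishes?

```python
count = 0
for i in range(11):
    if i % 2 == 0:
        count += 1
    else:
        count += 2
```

Let's trace through this code step by step.

Initialize: count = 0
Entering loop: for i in range(11):

After execution: count = 16
16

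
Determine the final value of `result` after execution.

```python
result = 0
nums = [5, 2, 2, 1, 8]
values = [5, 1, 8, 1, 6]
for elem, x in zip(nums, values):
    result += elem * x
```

Let's trace through this code step by step.

Initialize: result = 0
Initialize: nums = [5, 2, 2, 1, 8]
Initialize: values = [5, 1, 8, 1, 6]
Entering loop: for elem, x in zip(nums, values):

After execution: result = 92
92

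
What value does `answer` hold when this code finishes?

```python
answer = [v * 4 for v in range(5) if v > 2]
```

Let's trace through this code step by step.

Initialize: answer = [v * 4 for v in range(5) if v > 2]

After execution: answer = [12, 16]
[12, 16]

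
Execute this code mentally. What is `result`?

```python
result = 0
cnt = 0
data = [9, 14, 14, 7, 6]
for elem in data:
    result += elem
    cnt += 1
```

Let's trace through this code step by step.

Initialize: result = 0
Initialize: cnt = 0
Initialize: data = [9, 14, 14, 7, 6]
Entering loop: for elem in data:

After execution: result = 50
50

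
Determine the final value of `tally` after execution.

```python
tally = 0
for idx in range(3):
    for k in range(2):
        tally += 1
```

Let's trace through this code step by step.

Initialize: tally = 0
Entering loop: for idx in range(3):

After execution: tally = 6
6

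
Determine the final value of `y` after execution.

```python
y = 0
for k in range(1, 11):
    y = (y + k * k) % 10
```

Let's trace through this code step by step.

Initialize: y = 0
Entering loop: for k in range(1, 11):

After execution: y = 5
5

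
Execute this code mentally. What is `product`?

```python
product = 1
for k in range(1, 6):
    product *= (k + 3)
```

Let's trace through this code step by step.

Initialize: product = 1
Entering loop: for k in range(1, 6):

After execution: product = 6720
6720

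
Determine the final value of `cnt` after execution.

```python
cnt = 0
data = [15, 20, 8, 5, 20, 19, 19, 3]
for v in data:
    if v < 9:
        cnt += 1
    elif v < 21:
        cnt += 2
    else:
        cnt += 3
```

Let's trace through this code step by step.

Initialize: cnt = 0
Initialize: data = [15, 20, 8, 5, 20, 19, 19, 3]
Entering loop: for v in data:

After execution: cnt = 13
13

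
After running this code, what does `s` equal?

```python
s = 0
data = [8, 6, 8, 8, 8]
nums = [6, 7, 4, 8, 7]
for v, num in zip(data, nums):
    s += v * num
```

Let's trace through this code step by step.

Initialize: s = 0
Initialize: data = [8, 6, 8, 8, 8]
Initialize: nums = [6, 7, 4, 8, 7]
Entering loop: for v, num in zip(data, nums):

After execution: s = 242
242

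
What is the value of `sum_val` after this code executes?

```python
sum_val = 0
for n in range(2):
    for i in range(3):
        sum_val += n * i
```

Let's trace through this code step by step.

Initialize: sum_val = 0
Entering loop: for n in range(2):

After execution: sum_val = 3
3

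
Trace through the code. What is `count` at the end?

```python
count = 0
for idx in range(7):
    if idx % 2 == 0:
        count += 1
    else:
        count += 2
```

Let's trace through this code step by step.

Initialize: count = 0
Entering loop: for idx in range(7):

After execution: count = 10
10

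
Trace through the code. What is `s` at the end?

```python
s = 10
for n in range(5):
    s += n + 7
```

Let's trace through this code step by step.

Initialize: s = 10
Entering loop: for n in range(5):

After execution: s = 55
55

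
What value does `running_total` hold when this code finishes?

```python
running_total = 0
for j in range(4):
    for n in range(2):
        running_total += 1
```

Let's trace through this code step by step.

Initialize: running_total = 0
Entering loop: for j in range(4):

After execution: running_total = 8
8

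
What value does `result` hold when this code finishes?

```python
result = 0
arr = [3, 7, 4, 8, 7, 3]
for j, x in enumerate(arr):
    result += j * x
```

Let's trace through this code step by step.

Initialize: result = 0
Initialize: arr = [3, 7, 4, 8, 7, 3]
Entering loop: for j, x in enumerate(arr):

After execution: result = 82
82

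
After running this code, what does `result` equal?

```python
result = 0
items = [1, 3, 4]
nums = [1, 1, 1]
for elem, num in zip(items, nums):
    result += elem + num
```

Let's trace through this code step by step.

Initialize: result = 0
Initialize: items = [1, 3, 4]
Initialize: nums = [1, 1, 1]
Entering loop: for elem, num in zip(items, nums):

After execution: result = 11
11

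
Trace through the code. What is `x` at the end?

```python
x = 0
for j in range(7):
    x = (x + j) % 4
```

Let's trace through this code step by step.

Initialize: x = 0
Entering loop: for j in range(7):

After execution: x = 1
1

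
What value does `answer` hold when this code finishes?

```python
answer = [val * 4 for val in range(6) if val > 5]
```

Let's trace through this code step by step.

Initialize: answer = [val * 4 for val in range(6) if val > 5]

After execution: answer = []
[]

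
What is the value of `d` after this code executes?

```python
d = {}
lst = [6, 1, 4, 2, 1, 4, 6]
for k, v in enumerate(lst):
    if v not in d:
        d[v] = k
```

Let's trace through this code step by step.

Initialize: d = {}
Initialize: lst = [6, 1, 4, 2, 1, 4, 6]
Entering loop: for k, v in enumerate(lst):

After execution: d = {6: 0, 1: 1, 4: 2, 2: 3}
{6: 0, 1: 1, 4: 2, 2: 3}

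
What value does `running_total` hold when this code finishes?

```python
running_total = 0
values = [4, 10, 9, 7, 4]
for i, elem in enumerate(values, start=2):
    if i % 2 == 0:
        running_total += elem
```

Let's trace through this code step by step.

Initialize: running_total = 0
Initialize: values = [4, 10, 9, 7, 4]
Entering loop: for i, elem in enumerate(values, start=2):

After execution: running_total = 17
17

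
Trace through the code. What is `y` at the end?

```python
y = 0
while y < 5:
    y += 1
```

Let's trace through this code step by step.

Initialize: y = 0
Entering loop: while y < 5:

After execution: y = 5
5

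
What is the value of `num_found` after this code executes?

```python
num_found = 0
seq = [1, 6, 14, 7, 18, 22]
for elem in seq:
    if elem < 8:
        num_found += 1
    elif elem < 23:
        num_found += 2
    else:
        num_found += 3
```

Let's trace through this code step by step.

Initialize: num_found = 0
Initialize: seq = [1, 6, 14, 7, 18, 22]
Entering loop: for elem in seq:

After execution: num_found = 9
9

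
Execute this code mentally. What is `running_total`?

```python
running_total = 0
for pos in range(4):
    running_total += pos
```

Let's trace through this code step by step.

Initialize: running_total = 0
Entering loop: for pos in range(4):

After execution: running_total = 6
6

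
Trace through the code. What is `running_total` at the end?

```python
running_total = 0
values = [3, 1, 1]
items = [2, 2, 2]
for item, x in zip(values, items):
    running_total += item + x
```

Let's trace through this code step by step.

Initialize: running_total = 0
Initialize: values = [3, 1, 1]
Initialize: items = [2, 2, 2]
Entering loop: for item, x in zip(values, items):

After execution: running_total = 11
11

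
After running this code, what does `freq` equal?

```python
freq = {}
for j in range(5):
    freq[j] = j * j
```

Let's trace through this code step by step.

Initialize: freq = {}
Entering loop: for j in range(5):

After execution: freq = {0: 0, 1: 1, 2: 4, 3: 9, 4: 16}
{0: 0, 1: 1, 2: 4, 3: 9, 4: 16}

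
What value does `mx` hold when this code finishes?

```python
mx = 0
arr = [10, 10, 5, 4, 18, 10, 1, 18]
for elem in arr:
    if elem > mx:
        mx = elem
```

Let's trace through this code step by step.

Initialize: mx = 0
Initialize: arr = [10, 10, 5, 4, 18, 10, 1, 18]
Entering loop: for elem in arr:

After execution: mx = 18
18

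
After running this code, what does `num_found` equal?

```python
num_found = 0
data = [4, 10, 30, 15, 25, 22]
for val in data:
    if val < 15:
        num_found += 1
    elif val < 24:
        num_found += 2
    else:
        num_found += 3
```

Let's trace through this code step by step.

Initialize: num_found = 0
Initialize: data = [4, 10, 30, 15, 25, 22]
Entering loop: for val in data:

After execution: num_found = 12
12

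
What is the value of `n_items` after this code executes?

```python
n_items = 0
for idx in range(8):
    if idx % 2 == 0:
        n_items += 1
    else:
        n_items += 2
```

Let's trace through this code step by step.

Initialize: n_items = 0
Entering loop: for idx in range(8):

After execution: n_items = 12
12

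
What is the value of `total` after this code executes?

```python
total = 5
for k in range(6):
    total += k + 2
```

Let's trace through this code step by step.

Initialize: total = 5
Entering loop: for k in range(6):

After execution: total = 32
32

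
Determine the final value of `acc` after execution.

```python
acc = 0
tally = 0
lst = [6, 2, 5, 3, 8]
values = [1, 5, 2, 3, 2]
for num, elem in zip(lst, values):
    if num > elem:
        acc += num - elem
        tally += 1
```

Let's trace through this code step by step.

Initialize: acc = 0
Initialize: tally = 0
Initialize: lst = [6, 2, 5, 3, 8]
Initialize: values = [1, 5, 2, 3, 2]
Entering loop: for num, elem in zip(lst, values):

After execution: acc = 14
14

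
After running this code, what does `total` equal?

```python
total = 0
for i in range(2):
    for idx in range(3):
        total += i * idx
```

Let's trace through this code step by step.

Initialize: total = 0
Entering loop: for i in range(2):

After execution: total = 3
3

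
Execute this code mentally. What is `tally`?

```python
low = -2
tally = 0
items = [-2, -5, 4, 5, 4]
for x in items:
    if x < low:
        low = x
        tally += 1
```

Let's trace through this code step by step.

Initialize: low = -2
Initialize: tally = 0
Initialize: items = [-2, -5, 4, 5, 4]
Entering loop: for x in items:

After execution: tally = 1
1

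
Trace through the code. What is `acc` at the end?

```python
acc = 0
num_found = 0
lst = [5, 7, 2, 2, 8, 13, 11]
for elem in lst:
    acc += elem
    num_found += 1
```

Let's trace through this code step by step.

Initialize: acc = 0
Initialize: num_found = 0
Initialize: lst = [5, 7, 2, 2, 8, 13, 11]
Entering loop: for elem in lst:

After execution: acc = 48
48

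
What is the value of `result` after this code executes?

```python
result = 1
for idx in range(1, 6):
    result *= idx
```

Let's trace through this code step by step.

Initialize: result = 1
Entering loop: for idx in range(1, 6):

After execution: result = 120
120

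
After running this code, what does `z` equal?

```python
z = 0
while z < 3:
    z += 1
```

Let's trace through this code step by step.

Initialize: z = 0
Entering loop: while z < 3:

After execution: z = 3
3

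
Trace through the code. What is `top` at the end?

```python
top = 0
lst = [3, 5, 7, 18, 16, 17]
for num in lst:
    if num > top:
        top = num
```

Let's trace through this code step by step.

Initialize: top = 0
Initialize: lst = [3, 5, 7, 18, 16, 17]
Entering loop: for num in lst:

After execution: top = 18
18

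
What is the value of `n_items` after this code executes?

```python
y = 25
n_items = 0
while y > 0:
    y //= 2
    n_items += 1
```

Let's trace through this code step by step.

Initialize: y = 25
Initialize: n_items = 0
Entering loop: while y > 0:

After execution: n_items = 5
5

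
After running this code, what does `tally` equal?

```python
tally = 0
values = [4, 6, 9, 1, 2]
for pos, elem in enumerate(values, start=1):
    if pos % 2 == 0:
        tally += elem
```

Let's trace through this code step by step.

Initialize: tally = 0
Initialize: values = [4, 6, 9, 1, 2]
Entering loop: for pos, elem in enumerate(values, start=1):

After execution: tally = 7
7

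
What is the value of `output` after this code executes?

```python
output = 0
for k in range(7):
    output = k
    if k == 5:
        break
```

Let's trace through this code step by step.

Initialize: output = 0
Entering loop: for k in range(7):

After execution: output = 5
5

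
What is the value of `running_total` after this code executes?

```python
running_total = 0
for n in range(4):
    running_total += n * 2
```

Let's trace through this code step by step.

Initialize: running_total = 0
Entering loop: for n in range(4):

After execution: running_total = 12
12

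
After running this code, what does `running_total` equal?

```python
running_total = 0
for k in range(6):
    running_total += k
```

Let's trace through this code step by step.

Initialize: running_total = 0
Entering loop: for k in range(6):

After execution: running_total = 15
15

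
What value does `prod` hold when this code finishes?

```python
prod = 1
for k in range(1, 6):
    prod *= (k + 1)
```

Let's trace through this code step by step.

Initialize: prod = 1
Entering loop: for k in range(1, 6):

After execution: prod = 720
720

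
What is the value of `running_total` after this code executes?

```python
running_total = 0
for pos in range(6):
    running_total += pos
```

Let's trace through this code step by step.

Initialize: running_total = 0
Entering loop: for pos in range(6):

After execution: running_total = 15
15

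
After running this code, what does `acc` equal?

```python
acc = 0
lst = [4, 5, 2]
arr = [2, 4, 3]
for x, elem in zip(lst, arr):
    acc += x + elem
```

Let's trace through this code step by step.

Initialize: acc = 0
Initialize: lst = [4, 5, 2]
Initialize: arr = [2, 4, 3]
Entering loop: for x, elem in zip(lst, arr):

After execution: acc = 20
20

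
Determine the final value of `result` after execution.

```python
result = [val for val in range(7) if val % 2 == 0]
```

Let's trace through this code step by step.

Initialize: result = [val for val in range(7) if val % 2 == 0]

After execution: result = [0, 2, 4, 6]
[0, 2, 4, 6]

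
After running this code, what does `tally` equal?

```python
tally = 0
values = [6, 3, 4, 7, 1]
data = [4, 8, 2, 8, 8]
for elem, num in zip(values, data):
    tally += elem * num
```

Let's trace through this code step by step.

Initialize: tally = 0
Initialize: values = [6, 3, 4, 7, 1]
Initialize: data = [4, 8, 2, 8, 8]
Entering loop: for elem, num in zip(values, data):

After execution: tally = 120
120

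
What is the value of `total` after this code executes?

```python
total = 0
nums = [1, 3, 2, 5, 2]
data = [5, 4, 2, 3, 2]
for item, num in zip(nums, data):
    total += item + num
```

Let's trace through this code step by step.

Initialize: total = 0
Initialize: nums = [1, 3, 2, 5, 2]
Initialize: data = [5, 4, 2, 3, 2]
Entering loop: for item, num in zip(nums, data):

After execution: total = 29
29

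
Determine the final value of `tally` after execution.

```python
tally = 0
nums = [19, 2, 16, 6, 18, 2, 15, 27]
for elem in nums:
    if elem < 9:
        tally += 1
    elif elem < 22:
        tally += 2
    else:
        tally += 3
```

Let's trace through this code step by step.

Initialize: tally = 0
Initialize: nums = [19, 2, 16, 6, 18, 2, 15, 27]
Entering loop: for elem in nums:

After execution: tally = 14
14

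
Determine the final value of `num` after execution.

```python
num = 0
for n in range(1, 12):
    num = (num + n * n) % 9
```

Let's trace through this code step by step.

Initialize: num = 0
Entering loop: for n in range(1, 12):

After execution: num = 2
2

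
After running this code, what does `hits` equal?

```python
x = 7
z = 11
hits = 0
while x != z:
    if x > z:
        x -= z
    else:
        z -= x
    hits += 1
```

Let's trace through this code step by step.

Initialize: x = 7
Initialize: z = 11
Initialize: hits = 0
Entering loop: while x != z:

After execution: hits = 5
5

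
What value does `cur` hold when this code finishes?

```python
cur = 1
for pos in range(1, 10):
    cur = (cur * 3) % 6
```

Let's trace through this code step by step.

Initialize: cur = 1
Entering loop: for pos in range(1, 10):

After execution: cur = 3
3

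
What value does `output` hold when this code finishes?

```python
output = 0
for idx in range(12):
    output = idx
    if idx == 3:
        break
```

Let's trace through this code step by step.

Initialize: output = 0
Entering loop: for idx in range(12):

After execution: output = 3
3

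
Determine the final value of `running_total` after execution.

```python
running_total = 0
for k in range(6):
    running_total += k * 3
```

Let's trace through this code step by step.

Initialize: running_total = 0
Entering loop: for k in range(6):

After execution: running_total = 45
45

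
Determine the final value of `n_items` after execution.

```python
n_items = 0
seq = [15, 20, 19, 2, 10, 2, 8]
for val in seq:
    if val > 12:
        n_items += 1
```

Let's trace through this code step by step.

Initialize: n_items = 0
Initialize: seq = [15, 20, 19, 2, 10, 2, 8]
Entering loop: for val in seq:

After execution: n_items = 3
3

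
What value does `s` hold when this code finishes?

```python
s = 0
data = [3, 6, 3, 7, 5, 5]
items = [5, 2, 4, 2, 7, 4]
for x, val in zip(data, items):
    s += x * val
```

Let's trace through this code step by step.

Initialize: s = 0
Initialize: data = [3, 6, 3, 7, 5, 5]
Initialize: items = [5, 2, 4, 2, 7, 4]
Entering loop: for x, val in zip(data, items):

After execution: s = 108
108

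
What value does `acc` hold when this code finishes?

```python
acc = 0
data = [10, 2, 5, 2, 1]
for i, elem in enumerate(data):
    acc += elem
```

Let's trace through this code step by step.

Initialize: acc = 0
Initialize: data = [10, 2, 5, 2, 1]
Entering loop: for i, elem in enumerate(data):

After execution: acc = 20
20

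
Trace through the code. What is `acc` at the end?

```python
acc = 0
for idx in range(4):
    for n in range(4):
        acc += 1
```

Let's trace through this code step by step.

Initialize: acc = 0
Entering loop: for idx in range(4):

After execution: acc = 16
16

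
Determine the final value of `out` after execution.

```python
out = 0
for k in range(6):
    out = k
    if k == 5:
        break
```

Let's trace through this code step by step.

Initialize: out = 0
Entering loop: for k in range(6):

After execution: out = 5
5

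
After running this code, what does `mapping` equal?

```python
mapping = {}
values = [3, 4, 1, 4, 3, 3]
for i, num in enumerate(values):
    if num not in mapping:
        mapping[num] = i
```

Let's trace through this code step by step.

Initialize: mapping = {}
Initialize: values = [3, 4, 1, 4, 3, 3]
Entering loop: for i, num in enumerate(values):

After execution: mapping = {3: 0, 4: 1, 1: 2}
{3: 0, 4: 1, 1: 2}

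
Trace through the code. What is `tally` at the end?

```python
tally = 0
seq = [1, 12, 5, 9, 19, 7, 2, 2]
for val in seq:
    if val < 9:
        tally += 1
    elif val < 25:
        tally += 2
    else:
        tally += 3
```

Let's trace through this code step by step.

Initialize: tally = 0
Initialize: seq = [1, 12, 5, 9, 19, 7, 2, 2]
Entering loop: for val in seq:

After execution: tally = 11
11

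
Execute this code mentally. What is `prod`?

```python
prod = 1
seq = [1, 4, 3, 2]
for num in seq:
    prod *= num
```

Let's trace through this code step by step.

Initialize: prod = 1
Initialize: seq = [1, 4, 3, 2]
Entering loop: for num in seq:

After execution: prod = 24
24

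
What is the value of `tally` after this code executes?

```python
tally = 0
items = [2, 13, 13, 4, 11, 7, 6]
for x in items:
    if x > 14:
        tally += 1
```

Let's trace through this code step by step.

Initialize: tally = 0
Initialize: items = [2, 13, 13, 4, 11, 7, 6]
Entering loop: for x in items:

After execution: tally = 0
0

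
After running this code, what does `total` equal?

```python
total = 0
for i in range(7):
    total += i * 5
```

Let's trace through this code step by step.

Initialize: total = 0
Entering loop: for i in range(7):

After execution: total = 105
105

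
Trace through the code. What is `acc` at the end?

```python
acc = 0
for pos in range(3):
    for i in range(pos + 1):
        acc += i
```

Let's trace through this code step by step.

Initialize: acc = 0
Entering loop: for pos in range(3):

After execution: acc = 4
4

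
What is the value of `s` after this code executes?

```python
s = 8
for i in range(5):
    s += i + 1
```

Let's trace through this code step by step.

Initialize: s = 8
Entering loop: for i in range(5):

After execution: s = 23
23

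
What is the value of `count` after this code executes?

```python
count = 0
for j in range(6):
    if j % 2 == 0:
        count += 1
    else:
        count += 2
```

Let's trace through this code step by step.

Initialize: count = 0
Entering loop: for j in range(6):

After execution: count = 9
9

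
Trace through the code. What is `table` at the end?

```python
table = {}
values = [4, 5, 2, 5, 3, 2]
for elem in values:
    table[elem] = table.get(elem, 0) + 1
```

Let's trace through this code step by step.

Initialize: table = {}
Initialize: values = [4, 5, 2, 5, 3, 2]
Entering loop: for elem in values:

After execution: table = {4: 1, 5: 2, 2: 2, 3: 1}
{4: 1, 5: 2, 2: 2, 3: 1}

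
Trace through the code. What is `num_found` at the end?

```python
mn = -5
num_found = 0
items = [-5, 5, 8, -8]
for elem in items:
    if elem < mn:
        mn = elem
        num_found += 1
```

Let's trace through this code step by step.

Initialize: mn = -5
Initialize: num_found = 0
Initialize: items = [-5, 5, 8, -8]
Entering loop: for elem in items:

After execution: num_found = 1
1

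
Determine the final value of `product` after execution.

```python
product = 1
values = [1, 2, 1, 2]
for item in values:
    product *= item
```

Let's trace through this code step by step.

Initialize: product = 1
Initialize: values = [1, 2, 1, 2]
Entering loop: for item in values:

After execution: product = 4
4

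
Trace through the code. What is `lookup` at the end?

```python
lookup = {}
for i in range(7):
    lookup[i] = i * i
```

Let's trace through this code step by step.

Initialize: lookup = {}
Entering loop: for i in range(7):

After execution: lookup = {0: 0, 1: 1, 2: 4, 3: 9, 4: 16, 5: 25, 6: 36}
{0: 0, 1: 1, 2: 4, 3: 9, 4: 16, 5: 25, 6: 36}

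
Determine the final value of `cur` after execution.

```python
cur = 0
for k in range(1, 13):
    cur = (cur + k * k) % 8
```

Let's trace through this code step by step.

Initialize: cur = 0
Entering loop: for k in range(1, 13):

After execution: cur = 2
2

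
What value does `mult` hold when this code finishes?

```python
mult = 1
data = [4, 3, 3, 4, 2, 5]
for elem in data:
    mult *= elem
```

Let's trace through this code step by step.

Initialize: mult = 1
Initialize: data = [4, 3, 3, 4, 2, 5]
Entering loop: for elem in data:

After execution: mult = 1440
1440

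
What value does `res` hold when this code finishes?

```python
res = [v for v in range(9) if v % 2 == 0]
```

Let's trace through this code step by step.

Initialize: res = [v for v in range(9) if v % 2 == 0]

After execution: res = [0, 2, 4, 6, 8]
[0, 2, 4, 6, 8]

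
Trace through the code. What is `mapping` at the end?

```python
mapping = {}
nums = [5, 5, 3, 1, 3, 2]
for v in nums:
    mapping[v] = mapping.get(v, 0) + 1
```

Let's trace through this code step by step.

Initialize: mapping = {}
Initialize: nums = [5, 5, 3, 1, 3, 2]
Entering loop: for v in nums:

After execution: mapping = {5: 2, 3: 2, 1: 1, 2: 1}
{5: 2, 3: 2, 1: 1, 2: 1}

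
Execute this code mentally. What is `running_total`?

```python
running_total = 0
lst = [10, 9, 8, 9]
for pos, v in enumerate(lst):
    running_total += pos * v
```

Let's trace through this code step by step.

Initialize: running_total = 0
Initialize: lst = [10, 9, 8, 9]
Entering loop: for pos, v in enumerate(lst):

After execution: running_total = 52
52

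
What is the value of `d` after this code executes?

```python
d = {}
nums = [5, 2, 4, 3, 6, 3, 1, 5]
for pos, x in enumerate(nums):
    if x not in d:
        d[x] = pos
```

Let's trace through this code step by step.

Initialize: d = {}
Initialize: nums = [5, 2, 4, 3, 6, 3, 1, 5]
Entering loop: for pos, x in enumerate(nums):

After execution: d = {5: 0, 2: 1, 4: 2, 3: 3, 6: 4, 1: 6}
{5: 0, 2: 1, 4: 2, 3: 3, 6: 4, 1: 6}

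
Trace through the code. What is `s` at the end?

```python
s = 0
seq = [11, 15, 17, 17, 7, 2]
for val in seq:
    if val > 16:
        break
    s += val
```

Let's trace through this code step by step.

Initialize: s = 0
Initialize: seq = [11, 15, 17, 17, 7, 2]
Entering loop: for val in seq:

After execution: s = 26
26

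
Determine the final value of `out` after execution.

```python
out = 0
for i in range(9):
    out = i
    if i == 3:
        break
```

Let's trace through this code step by step.

Initialize: out = 0
Entering loop: for i in range(9):

After execution: out = 3
3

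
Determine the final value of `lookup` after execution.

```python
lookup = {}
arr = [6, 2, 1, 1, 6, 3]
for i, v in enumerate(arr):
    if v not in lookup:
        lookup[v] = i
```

Let's trace through this code step by step.

Initialize: lookup = {}
Initialize: arr = [6, 2, 1, 1, 6, 3]
Entering loop: for i, v in enumerate(arr):

After execution: lookup = {6: 0, 2: 1, 1: 2, 3: 5}
{6: 0, 2: 1, 1: 2, 3: 5}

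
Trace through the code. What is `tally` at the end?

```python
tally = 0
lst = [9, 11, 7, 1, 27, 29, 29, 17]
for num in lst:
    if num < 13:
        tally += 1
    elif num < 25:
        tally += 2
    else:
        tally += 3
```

Let's trace through this code step by step.

Initialize: tally = 0
Initialize: lst = [9, 11, 7, 1, 27, 29, 29, 17]
Entering loop: for num in lst:

After execution: tally = 15
15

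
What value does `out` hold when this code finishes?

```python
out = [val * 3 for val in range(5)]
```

Let's trace through this code step by step.

Initialize: out = [val * 3 for val in range(5)]

After execution: out = [0, 3, 6, 9, 12]
[0, 3, 6, 9, 12]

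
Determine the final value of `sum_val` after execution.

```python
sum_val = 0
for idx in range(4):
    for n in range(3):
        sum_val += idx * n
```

Let's trace through this code step by step.

Initialize: sum_val = 0
Entering loop: for idx in range(4):

After execution: sum_val = 18
18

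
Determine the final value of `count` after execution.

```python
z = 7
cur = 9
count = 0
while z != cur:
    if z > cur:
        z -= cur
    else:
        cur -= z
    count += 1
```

Let's trace through this code step by step.

Initialize: z = 7
Initialize: cur = 9
Initialize: count = 0
Entering loop: while z != cur:

After execution: count = 5
5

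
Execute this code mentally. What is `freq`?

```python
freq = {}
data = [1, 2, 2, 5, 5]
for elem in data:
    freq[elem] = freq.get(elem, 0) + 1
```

Let's trace through this code step by step.

Initialize: freq = {}
Initialize: data = [1, 2, 2, 5, 5]
Entering loop: for elem in data:

After execution: freq = {1: 1, 2: 2, 5: 2}
{1: 1, 2: 2, 5: 2}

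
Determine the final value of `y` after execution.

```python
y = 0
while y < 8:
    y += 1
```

Let's trace through this code step by step.

Initialize: y = 0
Entering loop: while y < 8:

After execution: y = 8
8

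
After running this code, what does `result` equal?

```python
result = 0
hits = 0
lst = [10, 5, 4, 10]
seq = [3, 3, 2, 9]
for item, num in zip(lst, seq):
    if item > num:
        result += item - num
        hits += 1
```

Let's trace through this code step by step.

Initialize: result = 0
Initialize: hits = 0
Initialize: lst = [10, 5, 4, 10]
Initialize: seq = [3, 3, 2, 9]
Entering loop: for item, num in zip(lst, seq):

After execution: result = 12
12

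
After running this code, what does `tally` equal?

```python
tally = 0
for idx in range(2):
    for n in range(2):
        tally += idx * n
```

Let's trace through this code step by step.

Initialize: tally = 0
Entering loop: for idx in range(2):

After execution: tally = 1
1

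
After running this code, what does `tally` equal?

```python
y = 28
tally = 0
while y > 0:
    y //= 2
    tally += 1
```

Let's trace through this code step by step.

Initialize: y = 28
Initialize: tally = 0
Entering loop: while y > 0:

After execution: tally = 5
5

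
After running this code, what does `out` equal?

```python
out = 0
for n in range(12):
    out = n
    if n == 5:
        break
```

Let's trace through this code step by step.

Initialize: out = 0
Entering loop: for n in range(12):

After execution: out = 5
5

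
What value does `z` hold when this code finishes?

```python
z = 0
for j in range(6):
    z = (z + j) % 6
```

Let's trace through this code step by step.

Initialize: z = 0
Entering loop: for j in range(6):

After execution: z = 3
3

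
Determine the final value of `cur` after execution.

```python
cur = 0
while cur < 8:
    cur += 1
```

Let's trace through this code step by step.

Initialize: cur = 0
Entering loop: while cur < 8:

After execution: cur = 8
8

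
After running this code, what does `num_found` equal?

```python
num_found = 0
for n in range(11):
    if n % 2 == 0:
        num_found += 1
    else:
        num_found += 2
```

Let's trace through this code step by step.

Initialize: num_found = 0
Entering loop: for n in range(11):

After execution: num_found = 16
16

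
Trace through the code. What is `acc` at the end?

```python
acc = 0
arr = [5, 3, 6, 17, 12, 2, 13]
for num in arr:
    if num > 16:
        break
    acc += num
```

Let's trace through this code step by step.

Initialize: acc = 0
Initialize: arr = [5, 3, 6, 17, 12, 2, 13]
Entering loop: for num in arr:

After execution: acc = 14
14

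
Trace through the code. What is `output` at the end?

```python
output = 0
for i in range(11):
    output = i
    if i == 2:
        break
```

Let's trace through this code step by step.

Initialize: output = 0
Entering loop: for i in range(11):

After execution: output = 2
2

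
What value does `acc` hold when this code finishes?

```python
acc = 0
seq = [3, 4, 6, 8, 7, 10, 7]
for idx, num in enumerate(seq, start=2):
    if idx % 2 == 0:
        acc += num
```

Let's trace through this code step by step.

Initialize: acc = 0
Initialize: seq = [3, 4, 6, 8, 7, 10, 7]
Entering loop: for idx, num in enumerate(seq, start=2):

After execution: acc = 23
23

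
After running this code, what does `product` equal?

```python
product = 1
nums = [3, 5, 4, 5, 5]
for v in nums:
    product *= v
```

Let's trace through this code step by step.

Initialize: product = 1
Initialize: nums = [3, 5, 4, 5, 5]
Entering loop: for v in nums:

After execution: product = 1500
1500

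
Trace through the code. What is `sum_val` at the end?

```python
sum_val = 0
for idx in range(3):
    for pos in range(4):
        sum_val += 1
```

Let's trace through this code step by step.

Initialize: sum_val = 0
Entering loop: for idx in range(3):

After execution: sum_val = 12
12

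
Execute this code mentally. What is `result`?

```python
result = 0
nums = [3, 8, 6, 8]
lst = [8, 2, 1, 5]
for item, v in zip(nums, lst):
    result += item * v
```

Let's trace through this code step by step.

Initialize: result = 0
Initialize: nums = [3, 8, 6, 8]
Initialize: lst = [8, 2, 1, 5]
Entering loop: for item, v in zip(nums, lst):

After execution: result = 86
86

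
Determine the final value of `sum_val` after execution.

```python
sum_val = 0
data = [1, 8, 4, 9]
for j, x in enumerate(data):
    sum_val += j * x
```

Let's trace through this code step by step.

Initialize: sum_val = 0
Initialize: data = [1, 8, 4, 9]
Entering loop: for j, x in enumerate(data):

After execution: sum_val = 43
43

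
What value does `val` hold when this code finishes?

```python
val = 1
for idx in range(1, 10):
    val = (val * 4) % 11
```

Let's trace through this code step by step.

Initialize: val = 1
Entering loop: for idx in range(1, 10):

After execution: val = 3
3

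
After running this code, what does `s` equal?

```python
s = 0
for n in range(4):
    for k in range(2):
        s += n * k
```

Let's trace through this code step by step.

Initialize: s = 0
Entering loop: for n in range(4):

After execution: s = 6
6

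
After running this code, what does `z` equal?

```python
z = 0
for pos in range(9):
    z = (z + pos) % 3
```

Let's trace through this code step by step.

Initialize: z = 0
Entering loop: for pos in range(9):

After execution: z = 0
0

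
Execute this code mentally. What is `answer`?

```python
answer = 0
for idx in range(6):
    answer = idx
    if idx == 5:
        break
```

Let's trace through this code step by step.

Initialize: answer = 0
Entering loop: for idx in range(6):

After execution: answer = 5
5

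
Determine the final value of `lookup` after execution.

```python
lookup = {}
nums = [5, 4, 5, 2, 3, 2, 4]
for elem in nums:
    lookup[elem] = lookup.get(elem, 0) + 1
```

Let's trace through this code step by step.

Initialize: lookup = {}
Initialize: nums = [5, 4, 5, 2, 3, 2, 4]
Entering loop: for elem in nums:

After execution: lookup = {5: 2, 4: 2, 2: 2, 3: 1}
{5: 2, 4: 2, 2: 2, 3: 1}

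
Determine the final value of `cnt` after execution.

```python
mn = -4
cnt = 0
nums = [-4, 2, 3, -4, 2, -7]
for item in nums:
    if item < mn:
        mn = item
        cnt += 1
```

Let's trace through this code step by step.

Initialize: mn = -4
Initialize: cnt = 0
Initialize: nums = [-4, 2, 3, -4, 2, -7]
Entering loop: for item in nums:

After execution: cnt = 1
1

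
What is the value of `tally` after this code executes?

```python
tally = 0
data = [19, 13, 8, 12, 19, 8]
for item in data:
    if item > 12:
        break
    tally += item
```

Let's trace through this code step by step.

Initialize: tally = 0
Initialize: data = [19, 13, 8, 12, 19, 8]
Entering loop: for item in data:

After execution: tally = 0
0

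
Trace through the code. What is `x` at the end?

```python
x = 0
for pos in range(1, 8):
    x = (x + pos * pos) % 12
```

Let's trace through this code step by step.

Initialize: x = 0
Entering loop: for pos in range(1, 8):

After execution: x = 8
8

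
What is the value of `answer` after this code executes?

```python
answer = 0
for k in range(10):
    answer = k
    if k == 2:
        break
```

Let's trace through this code step by step.

Initialize: answer = 0
Entering loop: for k in range(10):

After execution: answer = 2
2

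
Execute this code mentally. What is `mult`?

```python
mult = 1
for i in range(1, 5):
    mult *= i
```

Let's trace through this code step by step.

Initialize: mult = 1
Entering loop: for i in range(1, 5):

After execution: mult = 24
24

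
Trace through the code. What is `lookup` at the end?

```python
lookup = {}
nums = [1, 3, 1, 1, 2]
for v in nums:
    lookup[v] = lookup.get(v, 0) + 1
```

Let's trace through this code step by step.

Initialize: lookup = {}
Initialize: nums = [1, 3, 1, 1, 2]
Entering loop: for v in nums:

After execution: lookup = {1: 3, 3: 1, 2: 1}
{1: 3, 3: 1, 2: 1}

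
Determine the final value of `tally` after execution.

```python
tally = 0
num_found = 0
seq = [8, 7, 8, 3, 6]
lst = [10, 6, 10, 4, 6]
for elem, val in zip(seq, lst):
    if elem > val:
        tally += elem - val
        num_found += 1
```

Let's trace through this code step by step.

Initialize: tally = 0
Initialize: num_found = 0
Initialize: seq = [8, 7, 8, 3, 6]
Initialize: lst = [10, 6, 10, 4, 6]
Entering loop: for elem, val in zip(seq, lst):

After execution: tally = 1
1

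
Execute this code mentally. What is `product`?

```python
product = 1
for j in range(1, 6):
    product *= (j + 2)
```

Let's trace through this code step by step.

Initialize: product = 1
Entering loop: for j in range(1, 6):

After execution: product = 2520
2520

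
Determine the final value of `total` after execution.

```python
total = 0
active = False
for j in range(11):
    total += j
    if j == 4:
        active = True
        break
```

Let's trace through this code step by step.

Initialize: total = 0
Initialize: active = False
Entering loop: for j in range(11):

After execution: total = 10
10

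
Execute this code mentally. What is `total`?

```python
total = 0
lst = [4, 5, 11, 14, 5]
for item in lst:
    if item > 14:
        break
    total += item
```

Let's trace through this code step by step.

Initialize: total = 0
Initialize: lst = [4, 5, 11, 14, 5]
Entering loop: for item in lst:

After execution: total = 39
39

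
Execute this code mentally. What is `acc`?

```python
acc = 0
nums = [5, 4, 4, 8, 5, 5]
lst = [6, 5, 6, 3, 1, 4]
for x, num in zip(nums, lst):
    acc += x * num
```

Let's trace through this code step by step.

Initialize: acc = 0
Initialize: nums = [5, 4, 4, 8, 5, 5]
Initialize: lst = [6, 5, 6, 3, 1, 4]
Entering loop: for x, num in zip(nums, lst):

After execution: acc = 123
123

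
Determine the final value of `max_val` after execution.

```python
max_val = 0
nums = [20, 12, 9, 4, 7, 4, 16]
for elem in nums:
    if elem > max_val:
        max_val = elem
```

Let's trace through this code step by step.

Initialize: max_val = 0
Initialize: nums = [20, 12, 9, 4, 7, 4, 16]
Entering loop: for elem in nums:

After execution: max_val = 20
20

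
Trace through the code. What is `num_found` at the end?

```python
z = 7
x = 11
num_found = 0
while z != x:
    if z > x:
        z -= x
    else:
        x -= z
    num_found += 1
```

Let's trace through this code step by step.

Initialize: z = 7
Initialize: x = 11
Initialize: num_found = 0
Entering loop: while z != x:

After execution: num_found = 5
5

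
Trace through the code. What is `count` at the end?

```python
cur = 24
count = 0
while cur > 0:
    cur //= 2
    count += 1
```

Let's trace through this code step by step.

Initialize: cur = 24
Initialize: count = 0
Entering loop: while cur > 0:

After execution: count = 5
5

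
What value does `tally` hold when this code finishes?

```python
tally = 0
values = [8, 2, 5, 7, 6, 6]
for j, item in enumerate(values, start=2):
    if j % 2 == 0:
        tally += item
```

Let's trace through this code step by step.

Initialize: tally = 0
Initialize: values = [8, 2, 5, 7, 6, 6]
Entering loop: for j, item in enumerate(values, start=2):

After execution: tally = 19
19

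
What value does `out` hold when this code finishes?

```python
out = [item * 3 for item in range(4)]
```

Let's trace through this code step by step.

Initialize: out = [item * 3 for item in range(4)]

After execution: out = [0, 3, 6, 9]
[0, 3, 6, 9]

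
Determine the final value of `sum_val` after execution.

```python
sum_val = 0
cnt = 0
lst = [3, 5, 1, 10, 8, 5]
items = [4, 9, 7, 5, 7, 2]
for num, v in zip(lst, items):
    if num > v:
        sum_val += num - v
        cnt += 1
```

Let's trace through this code step by step.

Initialize: sum_val = 0
Initialize: cnt = 0
Initialize: lst = [3, 5, 1, 10, 8, 5]
Initialize: items = [4, 9, 7, 5, 7, 2]
Entering loop: for num, v in zip(lst, items):

After execution: sum_val = 9
9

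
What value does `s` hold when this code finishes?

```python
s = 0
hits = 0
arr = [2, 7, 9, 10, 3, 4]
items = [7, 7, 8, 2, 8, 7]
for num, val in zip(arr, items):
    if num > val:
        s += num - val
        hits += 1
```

Let's trace through this code step by step.

Initialize: s = 0
Initialize: hits = 0
Initialize: arr = [2, 7, 9, 10, 3, 4]
Initialize: items = [7, 7, 8, 2, 8, 7]
Entering loop: for num, val in zip(arr, items):

After execution: s = 9
9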